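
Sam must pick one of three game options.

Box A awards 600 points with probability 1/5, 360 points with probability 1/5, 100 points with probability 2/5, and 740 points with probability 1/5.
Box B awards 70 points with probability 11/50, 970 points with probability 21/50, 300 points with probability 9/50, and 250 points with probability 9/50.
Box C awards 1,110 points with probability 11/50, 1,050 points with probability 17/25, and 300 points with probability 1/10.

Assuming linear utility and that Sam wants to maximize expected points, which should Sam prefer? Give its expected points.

Box C (988.2 points)

Box A = 1/5 × 600 + 1/5 × 360 + 2/5 × 100 + 1/5 × 740 = 120 + 72 + 40 + 148 = 380
Box B = 11/50 × 70 + 21/50 × 970 + 9/50 × 300 + 9/50 × 250 = 15.4 + 407.4 + 54 + 45 = 521.8
Box C = 11/50 × 1110 + 17/25 × 1050 + 1/10 × 300 = 244.2 + 714 + 30 = 988.2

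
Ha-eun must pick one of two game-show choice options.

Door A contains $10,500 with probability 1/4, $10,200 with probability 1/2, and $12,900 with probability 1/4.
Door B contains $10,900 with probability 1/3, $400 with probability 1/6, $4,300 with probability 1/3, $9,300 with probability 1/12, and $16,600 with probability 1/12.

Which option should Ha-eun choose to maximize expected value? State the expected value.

Door A ($10,950)

Door A = 1/4 × 10500 + 1/2 × 10200 + 1/4 × 12900 = 2625 + 5100 + 3225 = 10950
Door B = 1/3 × 10900 + 1/6 × 400 + 1/3 × 4300 + 1/12 × 9300 + 1/12 × 16600 = 3633.3333 + 66.6667 + 1433.3333 + 775 + 1383.3333 = 7291.6667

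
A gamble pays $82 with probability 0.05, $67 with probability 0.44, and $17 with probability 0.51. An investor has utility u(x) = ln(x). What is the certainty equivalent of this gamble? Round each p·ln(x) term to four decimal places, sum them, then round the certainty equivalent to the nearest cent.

$33.63

E[u] = 0.05·ln(82) + 0.44·ln(67) + 0.51·ln(17) = 0.2203 + 1.8501 + 1.4449 = 3.5153
CE = e^3.5153 ≈ 33.63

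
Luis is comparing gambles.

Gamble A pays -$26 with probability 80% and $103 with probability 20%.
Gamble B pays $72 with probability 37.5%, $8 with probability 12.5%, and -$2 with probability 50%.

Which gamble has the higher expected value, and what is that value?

Gamble B ($27)

Gamble A = 0.8 × (-26) + 0.2 × 103 = -20.8 + 20.6 = -0.2
Gamble B = 0.375 × 72 + 0.125 × 8 + 0.5 × (-2) = 27 + 1 − 1 = 27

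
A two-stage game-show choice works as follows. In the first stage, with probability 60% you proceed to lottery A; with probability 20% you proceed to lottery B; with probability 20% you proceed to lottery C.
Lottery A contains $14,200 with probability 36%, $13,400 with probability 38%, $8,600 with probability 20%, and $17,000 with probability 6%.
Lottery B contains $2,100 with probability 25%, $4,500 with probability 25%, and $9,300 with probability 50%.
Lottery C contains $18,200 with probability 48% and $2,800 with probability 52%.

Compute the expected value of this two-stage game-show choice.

$11,064.80

EV(A) = 0.36 × 14200 + 0.38 × 13400 + 0.2 × 8600 + 0.06 × 17000 = 5112 + 5092 + 1720 + 1020 = 12944
EV(B) = 0.25 × 2100 + 0.25 × 4500 + 0.5 × 9300 = 525 + 1125 + 4650 = 6300
EV(C) = 0.48 × 18200 + 0.52 × 2800 = 8736 + 1456 = 10192
Overall = 0.6 × 12944 + 0.2 × 6300 + 0.2 × 10192 = 7766.4 + 1260 + 2038.4 = 11064.8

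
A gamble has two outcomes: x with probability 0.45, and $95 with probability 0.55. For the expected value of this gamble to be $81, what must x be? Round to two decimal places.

0.45·x + 0.55·95 = 81
0.45·x = 81 − 52.25 = 28.75
x = 28.75 / 0.45 = 63.8889

x = $63.89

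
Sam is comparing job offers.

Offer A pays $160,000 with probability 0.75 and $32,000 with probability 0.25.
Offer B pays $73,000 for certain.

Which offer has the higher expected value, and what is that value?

Offer A ($128,000)

Offer A = 0.75 × 160000 + 0.25 × 32000 = 120000 + 8000 = 128000
Offer B: 73000 (certain)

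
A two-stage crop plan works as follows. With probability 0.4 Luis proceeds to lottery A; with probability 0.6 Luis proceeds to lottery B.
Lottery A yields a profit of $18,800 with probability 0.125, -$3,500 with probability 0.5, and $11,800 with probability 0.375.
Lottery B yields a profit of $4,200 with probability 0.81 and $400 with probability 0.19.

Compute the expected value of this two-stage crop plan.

$4,096.80

EV(A) = 0.125 × 18800 + 0.5 × (-3500) + 0.375 × 11800 = 2350 − 1750 + 4425 = 5025
EV(B) = 0.81 × 4200 + 0.19 × 400 = 3402 + 76 = 3478
Overall = 0.4 × 5025 + 0.6 × 3478 = 2010 + 2086.8 = 4096.8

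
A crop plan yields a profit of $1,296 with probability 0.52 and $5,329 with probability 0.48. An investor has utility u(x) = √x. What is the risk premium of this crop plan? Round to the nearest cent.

E[u] = 0.52·√1296 + 0.48·√5329 = 0.52·36 + 0.48·73 = 53.76
CE = (53.76)² = 2890.1376
Risk premium = EV − CE = 3231.84 − 2890.1376 = 341.7024

$341.70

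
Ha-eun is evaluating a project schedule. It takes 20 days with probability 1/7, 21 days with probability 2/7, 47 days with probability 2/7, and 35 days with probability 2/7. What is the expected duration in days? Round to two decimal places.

EV = 1/7 × 20 + 2/7 × 21 + 2/7 × 47 + 2/7 × 35 = 2.8571 + 6 + 13.4286 + 10 = 32.2857

32.29 days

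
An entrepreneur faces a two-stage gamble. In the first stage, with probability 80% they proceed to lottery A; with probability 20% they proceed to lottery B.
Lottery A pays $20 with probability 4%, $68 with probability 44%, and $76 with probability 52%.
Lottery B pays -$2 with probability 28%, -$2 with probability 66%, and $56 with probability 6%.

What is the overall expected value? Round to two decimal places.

$56.49

EV(A) = 0.04 × 20 + 0.44 × 68 + 0.52 × 76 = 0.8 + 29.92 + 39.52 = 70.24
EV(B) = 0.28 × (-2) + 0.66 × (-2) + 0.06 × 56 = -0.56 − 1.32 + 3.36 = 1.48
Overall = 0.8 × 70.24 + 0.2 × 1.48 = 56.192 + 0.296 = 56.488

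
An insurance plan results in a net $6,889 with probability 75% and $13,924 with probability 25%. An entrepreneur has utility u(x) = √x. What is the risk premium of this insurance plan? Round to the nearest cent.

E[u] = 0.75·√6889 + 0.25·√13924 = 0.75·83 + 0.25·118 = 91.75
CE = (91.75)² = 8418.0625
Risk premium = EV − CE = 8647.75 − 8418.0625 = 229.6875

$229.69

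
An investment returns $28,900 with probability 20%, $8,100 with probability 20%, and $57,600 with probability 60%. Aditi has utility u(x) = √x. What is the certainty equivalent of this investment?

$38,416

E[u] = 0.2·√28900 + 0.2·√8100 + 0.6·√57600 = 0.2·170 + 0.2·90 + 0.6·240 = 196
CE = (196)² = 38416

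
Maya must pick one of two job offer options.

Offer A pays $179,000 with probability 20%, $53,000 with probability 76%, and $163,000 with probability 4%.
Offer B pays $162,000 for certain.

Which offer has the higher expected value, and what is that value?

Offer A = 0.2 × 179000 + 0.76 × 53000 + 0.04 × 163000 = 35800 + 40280 + 6520 = 82600
Offer B: 162000 (certain)

Offer B ($162,000)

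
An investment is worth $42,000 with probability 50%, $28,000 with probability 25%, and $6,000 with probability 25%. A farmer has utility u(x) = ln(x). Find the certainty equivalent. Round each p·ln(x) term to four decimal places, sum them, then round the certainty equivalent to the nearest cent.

$23,332.44

E[u] = 0.5·ln(42000) + 0.25·ln(28000) + 0.25·ln(6000) = 5.3227 + 2.5600 + 2.1749 = 10.0576
CE = e^10.0576 ≈ 23332.44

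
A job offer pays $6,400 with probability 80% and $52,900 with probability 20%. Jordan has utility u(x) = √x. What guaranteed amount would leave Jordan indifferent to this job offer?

E[u] = 0.8·√6400 + 0.2·√52900 = 0.8·80 + 0.2·230 = 110
CE = (110)² = 12100

$12,100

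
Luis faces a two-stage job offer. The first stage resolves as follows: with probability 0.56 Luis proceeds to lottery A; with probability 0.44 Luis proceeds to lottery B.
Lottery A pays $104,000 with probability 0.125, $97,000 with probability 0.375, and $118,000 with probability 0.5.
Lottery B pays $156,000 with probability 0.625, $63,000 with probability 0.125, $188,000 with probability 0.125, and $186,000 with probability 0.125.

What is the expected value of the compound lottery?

EV(A) = 0.125 × 104000 + 0.375 × 97000 + 0.5 × 118000 = 13000 + 36375 + 59000 = 108375
EV(B) = 0.625 × 156000 + 0.125 × 63000 + 0.125 × 188000 + 0.125 × 186000 = 97500 + 7875 + 23500 + 23250 = 152125
Overall = 0.56 × 108375 + 0.44 × 152125 = 60690 + 66935 = 127625

$127,625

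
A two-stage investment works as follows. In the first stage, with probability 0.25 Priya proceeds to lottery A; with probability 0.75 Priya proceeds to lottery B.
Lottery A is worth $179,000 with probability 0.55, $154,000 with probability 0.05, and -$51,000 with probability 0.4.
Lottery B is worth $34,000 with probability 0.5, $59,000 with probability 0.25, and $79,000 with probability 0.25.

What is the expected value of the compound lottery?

$60,062.50

EV(A) = 0.55 × 179000 + 0.05 × 154000 + 0.4 × (-51000) = 98450 + 7700 − 20400 = 85750
EV(B) = 0.5 × 34000 + 0.25 × 59000 + 0.25 × 79000 = 17000 + 14750 + 19750 = 51500
Overall = 0.25 × 85750 + 0.75 × 51500 = 21437.5 + 38625 = 60062.5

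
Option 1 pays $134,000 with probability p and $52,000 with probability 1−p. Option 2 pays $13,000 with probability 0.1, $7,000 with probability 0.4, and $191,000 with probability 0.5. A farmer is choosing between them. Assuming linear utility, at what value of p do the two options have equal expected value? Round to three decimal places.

p = 0.580

EV(Option 2) = 0.1 × 13000 + 0.4 × 7000 + 0.5 × 191000 = 1300 + 2800 + 95500 = 99600
p·134000 + (1−p)·52000 = 99600
82000p + 52000 = 99600
p = (99600 − 52000) / 82000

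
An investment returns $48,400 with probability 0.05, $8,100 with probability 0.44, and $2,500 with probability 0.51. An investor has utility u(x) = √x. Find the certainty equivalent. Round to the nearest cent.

E[u] = 0.05·√48400 + 0.44·√8100 + 0.51·√2500 = 0.05·220 + 0.44·90 + 0.51·50 = 76.1
CE = (76.1)² = 5791.21

$5,791.21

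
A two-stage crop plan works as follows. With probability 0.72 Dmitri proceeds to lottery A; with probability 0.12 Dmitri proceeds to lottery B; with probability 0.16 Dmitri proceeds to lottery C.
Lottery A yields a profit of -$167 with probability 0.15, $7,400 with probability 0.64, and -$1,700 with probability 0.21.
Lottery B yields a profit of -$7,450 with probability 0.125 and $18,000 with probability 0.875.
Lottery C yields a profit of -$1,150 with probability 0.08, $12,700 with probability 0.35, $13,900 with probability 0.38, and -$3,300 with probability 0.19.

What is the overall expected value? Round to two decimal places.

$6,354.37

EV(A) = 0.15 × (-167) + 0.64 × 7400 + 0.21 × (-1700) = -25.05 + 4736 − 357 = 4353.95
EV(B) = 0.125 × (-7450) + 0.875 × 18000 = -931.25 + 15750 = 14818.75
EV(C) = 0.08 × (-1150) + 0.35 × 12700 + 0.38 × 13900 + 0.19 × (-3300) = -92 + 4445 + 5282 − 627 = 9008
Overall = 0.72 × 4353.95 + 0.12 × 14818.75 + 0.16 × 9008 = 3134.844 + 1778.25 + 1441.28 = 6354.374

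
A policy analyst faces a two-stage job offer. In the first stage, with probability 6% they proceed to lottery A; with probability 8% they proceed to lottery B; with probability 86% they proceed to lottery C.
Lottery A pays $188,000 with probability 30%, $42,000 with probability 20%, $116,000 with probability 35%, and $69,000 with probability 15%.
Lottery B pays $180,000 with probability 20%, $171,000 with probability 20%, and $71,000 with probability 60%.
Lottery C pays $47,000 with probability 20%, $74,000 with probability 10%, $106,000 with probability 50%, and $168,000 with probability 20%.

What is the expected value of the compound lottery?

$104,893

EV(A) = 0.3 × 188000 + 0.2 × 42000 + 0.35 × 116000 + 0.15 × 69000 = 56400 + 8400 + 40600 + 10350 = 115750
EV(B) = 0.2 × 180000 + 0.2 × 171000 + 0.6 × 71000 = 36000 + 34200 + 42600 = 112800
EV(C) = 0.2 × 47000 + 0.1 × 74000 + 0.5 × 106000 + 0.2 × 168000 = 9400 + 7400 + 53000 + 33600 = 103400
Overall = 0.06 × 115750 + 0.08 × 112800 + 0.86 × 103400 = 6945 + 9024 + 88924 = 104893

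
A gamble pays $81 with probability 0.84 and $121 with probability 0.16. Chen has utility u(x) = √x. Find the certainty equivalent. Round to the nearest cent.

E[u] = 0.84·√81 + 0.16·√121 = 0.84·9 + 0.16·11 = 9.32
CE = (9.32)² = 86.8624

$86.86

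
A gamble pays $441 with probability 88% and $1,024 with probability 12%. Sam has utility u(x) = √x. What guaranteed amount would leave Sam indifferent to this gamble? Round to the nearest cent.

E[u] = 0.88·√441 + 0.12·√1024 = 0.88·21 + 0.12·32 = 22.32
CE = (22.32)² = 498.1824

$498.18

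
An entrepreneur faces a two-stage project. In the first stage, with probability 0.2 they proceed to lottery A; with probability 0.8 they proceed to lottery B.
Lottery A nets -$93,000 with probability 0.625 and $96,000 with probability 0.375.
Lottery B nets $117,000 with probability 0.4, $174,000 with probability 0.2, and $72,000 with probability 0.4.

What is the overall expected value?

EV(A) = 0.625 × (-93000) + 0.375 × 96000 = -58125 + 36000 = -22125
EV(B) = 0.4 × 117000 + 0.2 × 174000 + 0.4 × 72000 = 46800 + 34800 + 28800 = 110400
Overall = 0.2 × (-22125) + 0.8 × 110400 = -4425 + 88320 = 83895

$83,895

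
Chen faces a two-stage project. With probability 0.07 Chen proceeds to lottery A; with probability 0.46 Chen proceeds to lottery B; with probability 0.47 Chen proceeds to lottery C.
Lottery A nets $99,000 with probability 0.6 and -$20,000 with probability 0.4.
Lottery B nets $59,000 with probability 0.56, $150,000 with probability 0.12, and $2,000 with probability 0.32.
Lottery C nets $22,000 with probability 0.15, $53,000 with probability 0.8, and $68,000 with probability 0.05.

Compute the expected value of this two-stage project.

EV(A) = 0.6 × 99000 + 0.4 × (-20000) = 59400 − 8000 = 51400
EV(B) = 0.56 × 59000 + 0.12 × 150000 + 0.32 × 2000 = 33040 + 18000 + 640 = 51680
EV(C) = 0.15 × 22000 + 0.8 × 53000 + 0.05 × 68000 = 3300 + 42400 + 3400 = 49100
Overall = 0.07 × 51400 + 0.46 × 51680 + 0.47 × 49100 = 3598 + 23772.8 + 23077 = 50447.8

$50,447.80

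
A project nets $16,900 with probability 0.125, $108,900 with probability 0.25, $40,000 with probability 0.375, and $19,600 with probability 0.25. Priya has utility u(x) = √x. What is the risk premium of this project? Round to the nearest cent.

E[u] = 0.125·√16900 + 0.25·√108900 + 0.375·√40000 + 0.25·√19600 = 0.125·130 + 0.25·330 + 0.375·200 + 0.25·140 = 208.75
CE = (208.75)² = 43576.5625
Risk premium = EV − CE = 49237.5 − 43576.5625 = 5660.9375

$5,660.94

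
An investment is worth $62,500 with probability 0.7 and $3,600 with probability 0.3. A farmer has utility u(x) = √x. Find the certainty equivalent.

E[u] = 0.7·√62500 + 0.3·√3600 = 0.7·250 + 0.3·60 = 193
CE = (193)² = 37249

$37,249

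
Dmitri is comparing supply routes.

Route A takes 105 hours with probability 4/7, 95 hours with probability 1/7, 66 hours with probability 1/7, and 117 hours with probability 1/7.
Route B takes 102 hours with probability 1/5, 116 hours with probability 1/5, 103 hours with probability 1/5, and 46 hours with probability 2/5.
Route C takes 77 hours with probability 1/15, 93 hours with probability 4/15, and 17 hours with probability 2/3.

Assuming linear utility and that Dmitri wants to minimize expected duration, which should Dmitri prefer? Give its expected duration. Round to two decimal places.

Route A = 4/7 × 105 + 1/7 × 95 + 1/7 × 66 + 1/7 × 117 = 60 + 13.5714 + 9.4286 + 16.7143 = 99.7143
Route B = 1/5 × 102 + 1/5 × 116 + 1/5 × 103 + 2/5 × 46 = 20.4 + 23.2 + 20.6 + 18.4 = 82.6
Route C = 1/15 × 77 + 4/15 × 93 + 2/3 × 17 = 5.1333 + 24.8 + 11.3333 = 41.2667

Route C (41.27 hours)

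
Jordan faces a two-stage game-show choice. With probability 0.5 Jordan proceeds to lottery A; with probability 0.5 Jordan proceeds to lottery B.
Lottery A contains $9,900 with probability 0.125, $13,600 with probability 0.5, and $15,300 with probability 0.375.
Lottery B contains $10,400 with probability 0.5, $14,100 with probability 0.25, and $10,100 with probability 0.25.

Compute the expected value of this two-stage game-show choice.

EV(A) = 0.125 × 9900 + 0.5 × 13600 + 0.375 × 15300 = 1237.5 + 6800 + 5737.5 = 13775
EV(B) = 0.5 × 10400 + 0.25 × 14100 + 0.25 × 10100 = 5200 + 3525 + 2525 = 11250
Overall = 0.5 × 13775 + 0.5 × 11250 = 6887.5 + 5625 = 12512.5

$12,512.50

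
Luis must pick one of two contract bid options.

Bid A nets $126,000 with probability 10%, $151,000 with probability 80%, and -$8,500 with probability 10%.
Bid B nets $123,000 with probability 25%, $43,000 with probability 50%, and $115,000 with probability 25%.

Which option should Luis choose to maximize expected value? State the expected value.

Bid A = 0.1 × 126000 + 0.8 × 151000 + 0.1 × (-8500) = 12600 + 120800 − 850 = 132550
Bid B = 0.25 × 123000 + 0.5 × 43000 + 0.25 × 115000 = 30750 + 21500 + 28750 = 81000

Bid A ($132,550)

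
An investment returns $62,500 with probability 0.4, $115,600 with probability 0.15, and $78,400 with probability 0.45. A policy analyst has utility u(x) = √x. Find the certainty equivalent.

E[u] = 0.4·√62500 + 0.15·√115600 + 0.45·√78400 = 0.4·250 + 0.15·340 + 0.45·280 = 277
CE = (277)² = 76729

$76,729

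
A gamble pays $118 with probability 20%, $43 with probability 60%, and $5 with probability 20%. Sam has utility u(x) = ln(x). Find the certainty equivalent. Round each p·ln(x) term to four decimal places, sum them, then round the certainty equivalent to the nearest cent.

E[u] = 0.2·ln(118) + 0.6·ln(43) + 0.2·ln(5) = 0.9541 + 2.2567 + 0.3219 = 3.5327
CE = e^3.5327 ≈ 34.22

$34.22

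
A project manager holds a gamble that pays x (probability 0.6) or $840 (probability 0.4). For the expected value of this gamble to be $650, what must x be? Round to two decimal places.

x = $523.33

0.6·x + 0.4·840 = 650
0.6·x = 650 − 336 = 314
x = 314 / 0.6 = 523.3333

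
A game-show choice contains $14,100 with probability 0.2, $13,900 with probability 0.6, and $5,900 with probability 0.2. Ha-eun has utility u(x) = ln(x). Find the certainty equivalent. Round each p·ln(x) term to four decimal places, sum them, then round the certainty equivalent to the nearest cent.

$11,744.03

E[u] = 0.2·ln(14100) + 0.6·ln(13900) + 0.2·ln(5900) = 1.9108 + 5.7238 + 1.7365 = 9.3711
CE = e^9.3711 ≈ 11744.03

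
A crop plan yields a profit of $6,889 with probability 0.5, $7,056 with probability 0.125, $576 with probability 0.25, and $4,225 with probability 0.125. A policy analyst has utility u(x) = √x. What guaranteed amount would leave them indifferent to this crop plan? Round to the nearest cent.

$4,372.52

E[u] = 0.5·√6889 + 0.125·√7056 + 0.25·√576 + 0.125·√4225 = 0.5·83 + 0.125·84 + 0.25·24 + 0.125·65 = 66.125
CE = (66.125)² = 4372.515625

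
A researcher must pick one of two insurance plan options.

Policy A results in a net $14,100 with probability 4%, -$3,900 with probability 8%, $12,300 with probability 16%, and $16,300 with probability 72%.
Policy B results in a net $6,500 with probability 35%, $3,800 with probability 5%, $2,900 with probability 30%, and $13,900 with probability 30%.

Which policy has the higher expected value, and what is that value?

Policy A = 0.04 × 14100 + 0.08 × (-3900) + 0.16 × 12300 + 0.72 × 16300 = 564 − 312 + 1968 + 11736 = 13956
Policy B = 0.35 × 6500 + 0.05 × 3800 + 0.3 × 2900 + 0.3 × 13900 = 2275 + 190 + 870 + 4170 = 7505

Policy A ($13,956)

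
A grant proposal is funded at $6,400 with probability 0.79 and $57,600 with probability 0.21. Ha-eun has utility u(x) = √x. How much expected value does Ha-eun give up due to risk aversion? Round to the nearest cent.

$4,247.04

E[u] = 0.79·√6400 + 0.21·√57600 = 0.79·80 + 0.21·240 = 113.6
CE = (113.6)² = 12904.96
Risk premium = EV − CE = 17152 − 12904.96 = 4247.04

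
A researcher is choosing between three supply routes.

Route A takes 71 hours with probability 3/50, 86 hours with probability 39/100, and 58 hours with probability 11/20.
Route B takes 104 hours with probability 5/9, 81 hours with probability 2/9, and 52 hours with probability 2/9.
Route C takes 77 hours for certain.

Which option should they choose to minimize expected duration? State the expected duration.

Route A (69.7 hours)

Route A = 3/50 × 71 + 39/100 × 86 + 11/20 × 58 = 4.26 + 33.54 + 31.9 = 69.7
Route B = 5/9 × 104 + 2/9 × 81 + 2/9 × 52 = 57.7778 + 18 + 11.5556 = 87.3333
Route C: 77 (certain)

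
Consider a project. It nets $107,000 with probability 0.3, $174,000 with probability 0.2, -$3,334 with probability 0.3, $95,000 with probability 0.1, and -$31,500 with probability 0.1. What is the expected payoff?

EV = 0.3 × 107000 + 0.2 × 174000 + 0.3 × (-3334) + 0.1 × 95000 + 0.1 × (-31500) = 32100 + 34800 − 1000.2 + 9500 − 3150 = 72249.8

$72,249.80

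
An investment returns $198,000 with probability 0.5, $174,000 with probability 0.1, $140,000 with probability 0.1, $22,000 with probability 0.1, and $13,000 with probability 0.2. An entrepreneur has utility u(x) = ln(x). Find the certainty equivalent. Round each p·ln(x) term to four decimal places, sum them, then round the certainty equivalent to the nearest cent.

E[u] = 0.5·ln(198000) + 0.1·ln(174000) + 0.1·ln(140000) + 0.1·ln(22000) + 0.2·ln(13000) = 6.0980 + 1.2067 + 1.1849 + 0.9999 + 1.8945 = 11.3840
CE = e^11.3840 ≈ 87903.95

$87,903.95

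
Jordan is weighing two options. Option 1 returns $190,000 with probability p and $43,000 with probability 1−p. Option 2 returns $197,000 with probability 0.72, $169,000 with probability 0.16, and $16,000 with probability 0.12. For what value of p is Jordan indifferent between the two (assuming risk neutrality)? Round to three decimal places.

p = 0.869

EV(Option 2) = 0.72 × 197000 + 0.16 × 169000 + 0.12 × 16000 = 141840 + 27040 + 1920 = 170800
p·190000 + (1−p)·43000 = 170800
147000p + 43000 = 170800
p = (170800 − 43000) / 147000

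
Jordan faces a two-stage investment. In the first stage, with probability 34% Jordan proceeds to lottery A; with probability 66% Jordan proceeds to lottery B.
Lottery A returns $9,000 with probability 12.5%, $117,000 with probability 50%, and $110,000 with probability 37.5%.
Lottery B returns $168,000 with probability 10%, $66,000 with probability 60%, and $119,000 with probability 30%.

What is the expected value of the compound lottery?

EV(A) = 0.125 × 9000 + 0.5 × 117000 + 0.375 × 110000 = 1125 + 58500 + 41250 = 100875
EV(B) = 0.1 × 168000 + 0.6 × 66000 + 0.3 × 119000 = 16800 + 39600 + 35700 = 92100
Overall = 0.34 × 100875 + 0.66 × 92100 = 34297.5 + 60786 = 95083.5

$95,083.50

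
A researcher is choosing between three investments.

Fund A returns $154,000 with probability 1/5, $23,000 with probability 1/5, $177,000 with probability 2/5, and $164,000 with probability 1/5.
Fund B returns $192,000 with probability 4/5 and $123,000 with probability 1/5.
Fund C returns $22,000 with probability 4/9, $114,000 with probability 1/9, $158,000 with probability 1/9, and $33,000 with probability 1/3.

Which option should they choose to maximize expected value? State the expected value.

Fund A = 1/5 × 154000 + 1/5 × 23000 + 2/5 × 177000 + 1/5 × 164000 = 30800 + 4600 + 70800 + 32800 = 139000
Fund B = 4/5 × 192000 + 1/5 × 123000 = 153600 + 24600 = 178200
Fund C = 4/9 × 22000 + 1/9 × 114000 + 1/9 × 158000 + 1/3 × 33000 = 9777.7778 + 12666.6667 + 17555.5556 + 11000 = 51000

Fund B ($178,200)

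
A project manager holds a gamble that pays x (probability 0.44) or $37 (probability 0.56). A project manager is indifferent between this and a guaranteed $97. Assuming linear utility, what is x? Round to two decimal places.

0.44·x + 0.56·37 = 97
0.44·x = 97 − 20.72 = 76.28
x = 76.28 / 0.44 = 173.3636

x = $173.36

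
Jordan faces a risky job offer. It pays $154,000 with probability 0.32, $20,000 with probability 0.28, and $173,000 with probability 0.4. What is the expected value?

$124,080

EV = 0.32 × 154000 + 0.28 × 20000 + 0.4 × 173000 = 49280 + 5600 + 69200 = 124080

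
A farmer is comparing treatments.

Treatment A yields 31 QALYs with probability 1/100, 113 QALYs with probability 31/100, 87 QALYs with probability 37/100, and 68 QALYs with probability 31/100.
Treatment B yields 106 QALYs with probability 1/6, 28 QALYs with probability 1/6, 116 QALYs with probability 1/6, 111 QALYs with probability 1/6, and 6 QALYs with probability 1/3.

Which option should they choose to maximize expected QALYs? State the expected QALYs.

Treatment A (88.61 QALYs)

Treatment A = 1/100 × 31 + 31/100 × 113 + 37/100 × 87 + 31/100 × 68 = 0.31 + 35.03 + 32.19 + 21.08 = 88.61
Treatment B = 1/6 × 106 + 1/6 × 28 + 1/6 × 116 + 1/6 × 111 + 1/3 × 6 = 17.6667 + 4.6667 + 19.3333 + 18.5 + 2 = 62.1667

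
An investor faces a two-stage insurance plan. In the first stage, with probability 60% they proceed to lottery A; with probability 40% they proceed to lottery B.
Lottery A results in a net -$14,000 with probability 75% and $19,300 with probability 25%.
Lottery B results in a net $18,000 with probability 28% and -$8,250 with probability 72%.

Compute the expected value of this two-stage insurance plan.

EV(A) = 0.75 × (-14000) + 0.25 × 19300 = -10500 + 4825 = -5675
EV(B) = 0.28 × 18000 + 0.72 × (-8250) = 5040 − 5940 = -900
Overall = 0.6 × (-5675) + 0.4 × (-900) = -3405 − 360 = -3765

-$3,765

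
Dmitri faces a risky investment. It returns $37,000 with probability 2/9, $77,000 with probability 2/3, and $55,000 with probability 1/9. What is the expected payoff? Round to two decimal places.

$65,666.67

EV = 2/9 × 37000 + 2/3 × 77000 + 1/9 × 55000 = 8222.2222 + 51333.3333 + 6111.1111 = 65666.6667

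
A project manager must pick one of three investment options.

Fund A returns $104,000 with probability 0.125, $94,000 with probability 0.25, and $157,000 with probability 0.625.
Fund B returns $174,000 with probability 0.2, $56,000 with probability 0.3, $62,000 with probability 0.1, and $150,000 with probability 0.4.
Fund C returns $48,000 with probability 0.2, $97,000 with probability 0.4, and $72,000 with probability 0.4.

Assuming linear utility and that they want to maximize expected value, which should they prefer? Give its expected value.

Fund A = 0.125 × 104000 + 0.25 × 94000 + 0.625 × 157000 = 13000 + 23500 + 98125 = 134625
Fund B = 0.2 × 174000 + 0.3 × 56000 + 0.1 × 62000 + 0.4 × 150000 = 34800 + 16800 + 6200 + 60000 = 117800
Fund C = 0.2 × 48000 + 0.4 × 97000 + 0.4 × 72000 = 9600 + 38800 + 28800 = 77200

Fund A ($134,625)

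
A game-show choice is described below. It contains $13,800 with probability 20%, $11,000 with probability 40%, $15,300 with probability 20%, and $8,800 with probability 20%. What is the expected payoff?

$11,980

EV = 0.2 × 13800 + 0.4 × 11000 + 0.2 × 15300 + 0.2 × 8800 = 2760 + 4400 + 3060 + 1760 = 11980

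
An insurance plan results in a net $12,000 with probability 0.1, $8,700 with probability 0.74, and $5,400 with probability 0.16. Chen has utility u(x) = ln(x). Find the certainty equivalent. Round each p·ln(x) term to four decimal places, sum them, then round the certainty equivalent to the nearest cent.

$8,324.85

E[u] = 0.1·ln(12000) + 0.74·ln(8700) + 0.16·ln(5400) = 0.9393 + 6.7126 + 1.3751 = 9.0270
CE = e^9.0270 ≈ 8324.85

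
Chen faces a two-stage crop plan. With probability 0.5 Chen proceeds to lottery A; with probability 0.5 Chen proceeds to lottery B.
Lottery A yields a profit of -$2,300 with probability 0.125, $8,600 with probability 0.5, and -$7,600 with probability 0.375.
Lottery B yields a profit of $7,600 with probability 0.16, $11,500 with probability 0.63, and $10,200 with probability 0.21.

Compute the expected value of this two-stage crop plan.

EV(A) = 0.125 × (-2300) + 0.5 × 8600 + 0.375 × (-7600) = -287.5 + 4300 − 2850 = 1162.5
EV(B) = 0.16 × 7600 + 0.63 × 11500 + 0.21 × 10200 = 1216 + 7245 + 2142 = 10603
Overall = 0.5 × 1162.5 + 0.5 × 10603 = 581.25 + 5301.5 = 5882.75

$5,882.75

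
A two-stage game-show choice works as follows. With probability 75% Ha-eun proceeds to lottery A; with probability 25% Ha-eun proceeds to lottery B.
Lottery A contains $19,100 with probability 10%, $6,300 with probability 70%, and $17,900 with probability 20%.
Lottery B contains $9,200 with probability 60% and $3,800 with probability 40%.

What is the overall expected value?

$9,185

EV(A) = 0.1 × 19100 + 0.7 × 6300 + 0.2 × 17900 = 1910 + 4410 + 3580 = 9900
EV(B) = 0.6 × 9200 + 0.4 × 3800 = 5520 + 1520 = 7040
Overall = 0.75 × 9900 + 0.25 × 7040 = 7425 + 1760 = 9185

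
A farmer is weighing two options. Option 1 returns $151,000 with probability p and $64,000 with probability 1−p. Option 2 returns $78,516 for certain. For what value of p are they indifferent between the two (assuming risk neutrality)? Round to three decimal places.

p·151000 + (1−p)·64000 = 78516
87000p + 64000 = 78516
p = (78516 − 64000) / 87000

p = 0.167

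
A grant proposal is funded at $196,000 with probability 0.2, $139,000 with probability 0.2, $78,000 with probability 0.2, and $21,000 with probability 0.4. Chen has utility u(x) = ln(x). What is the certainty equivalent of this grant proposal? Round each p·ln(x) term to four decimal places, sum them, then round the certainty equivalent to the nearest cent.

E[u] = 0.2·ln(196000) + 0.2·ln(139000) + 0.2·ln(78000) + 0.4·ln(21000) = 2.4372 + 2.3684 + 2.2529 + 3.9809 = 11.0394
CE = e^11.0394 ≈ 62280.27

$62,280.27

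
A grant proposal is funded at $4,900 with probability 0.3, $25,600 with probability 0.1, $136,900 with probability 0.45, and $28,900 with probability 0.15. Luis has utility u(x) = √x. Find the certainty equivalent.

E[u] = 0.3·√4900 + 0.1·√25600 + 0.45·√136900 + 0.15·√28900 = 0.3·70 + 0.1·160 + 0.45·370 + 0.15·170 = 229
CE = (229)² = 52441

$52,441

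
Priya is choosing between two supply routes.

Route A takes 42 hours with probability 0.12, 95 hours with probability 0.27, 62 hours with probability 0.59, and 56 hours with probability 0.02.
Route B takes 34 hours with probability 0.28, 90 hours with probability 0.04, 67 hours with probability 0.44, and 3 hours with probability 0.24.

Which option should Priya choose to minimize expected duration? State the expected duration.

Route B (43.32 hours)

Route A = 0.12 × 42 + 0.27 × 95 + 0.59 × 62 + 0.02 × 56 = 5.04 + 25.65 + 36.58 + 1.12 = 68.39
Route B = 0.28 × 34 + 0.04 × 90 + 0.44 × 67 + 0.24 × 3 = 9.52 + 3.6 + 29.48 + 0.72 = 43.32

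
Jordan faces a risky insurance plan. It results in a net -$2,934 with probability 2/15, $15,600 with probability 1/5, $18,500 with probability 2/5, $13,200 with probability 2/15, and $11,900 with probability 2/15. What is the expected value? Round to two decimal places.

EV = 2/15 × (-2934) + 1/5 × 15600 + 2/5 × 18500 + 2/15 × 13200 + 2/15 × 11900 = -391.2 + 3120 + 7400 + 1760 + 1586.6667 = 13475.4667

$13,475.47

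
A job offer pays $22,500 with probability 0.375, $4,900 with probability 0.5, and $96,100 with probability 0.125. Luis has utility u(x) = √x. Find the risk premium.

$6,000

E[u] = 0.375·√22500 + 0.5·√4900 + 0.125·√96100 = 0.375·150 + 0.5·70 + 0.125·310 = 130
CE = (130)² = 16900
Risk premium = EV − CE = 22900 − 16900 = 6000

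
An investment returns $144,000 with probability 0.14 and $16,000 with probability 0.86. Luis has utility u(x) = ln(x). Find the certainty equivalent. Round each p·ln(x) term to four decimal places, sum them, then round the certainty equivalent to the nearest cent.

$21,763.73

E[u] = 0.14·ln(144000) + 0.86·ln(16000) = 1.6629 + 8.3251 = 9.9880
CE = e^9.9880 ≈ 21763.73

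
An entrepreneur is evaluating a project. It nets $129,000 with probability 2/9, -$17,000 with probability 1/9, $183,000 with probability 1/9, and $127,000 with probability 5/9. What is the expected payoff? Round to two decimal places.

EV = 2/9 × 129000 + 1/9 × (-17000) + 1/9 × 183000 + 5/9 × 127000 = 28666.6667 − 1888.8889 + 20333.3333 + 70555.5556 = 117666.6667

$117,666.67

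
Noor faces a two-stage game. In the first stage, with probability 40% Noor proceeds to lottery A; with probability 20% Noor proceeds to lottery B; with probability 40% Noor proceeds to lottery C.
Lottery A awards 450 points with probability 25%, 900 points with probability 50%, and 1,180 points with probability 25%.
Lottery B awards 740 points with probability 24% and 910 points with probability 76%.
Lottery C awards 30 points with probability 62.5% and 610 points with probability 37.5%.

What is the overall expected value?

EV(A) = 0.25 × 450 + 0.5 × 900 + 0.25 × 1180 = 112.5 + 450 + 295 = 857.5
EV(B) = 0.24 × 740 + 0.76 × 910 = 177.6 + 691.6 = 869.2
EV(C) = 0.625 × 30 + 0.375 × 610 = 18.75 + 228.75 = 247.5
Overall = 0.4 × 857.5 + 0.2 × 869.2 + 0.4 × 247.5 = 343 + 173.84 + 99 = 615.84

615.84 points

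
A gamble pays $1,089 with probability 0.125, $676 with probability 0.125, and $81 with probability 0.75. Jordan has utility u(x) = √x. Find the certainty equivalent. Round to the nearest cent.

E[u] = 0.125·√1089 + 0.125·√676 + 0.75·√81 = 0.125·33 + 0.125·26 + 0.75·9 = 14.125
CE = (14.125)² = 199.515625

$199.52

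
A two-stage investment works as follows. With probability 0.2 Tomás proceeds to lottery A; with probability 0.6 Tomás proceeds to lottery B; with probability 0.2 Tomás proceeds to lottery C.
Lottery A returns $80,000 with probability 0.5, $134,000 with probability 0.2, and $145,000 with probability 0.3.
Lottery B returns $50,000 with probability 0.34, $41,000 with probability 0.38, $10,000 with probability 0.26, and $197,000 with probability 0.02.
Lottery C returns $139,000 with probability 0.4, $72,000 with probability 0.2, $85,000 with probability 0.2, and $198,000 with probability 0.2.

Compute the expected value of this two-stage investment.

EV(A) = 0.5 × 80000 + 0.2 × 134000 + 0.3 × 145000 = 40000 + 26800 + 43500 = 110300
EV(B) = 0.34 × 50000 + 0.38 × 41000 + 0.26 × 10000 + 0.02 × 197000 = 17000 + 15580 + 2600 + 3940 = 39120
EV(C) = 0.4 × 139000 + 0.2 × 72000 + 0.2 × 85000 + 0.2 × 198000 = 55600 + 14400 + 17000 + 39600 = 126600
Overall = 0.2 × 110300 + 0.6 × 39120 + 0.2 × 126600 = 22060 + 23472 + 25320 = 70852

$70,852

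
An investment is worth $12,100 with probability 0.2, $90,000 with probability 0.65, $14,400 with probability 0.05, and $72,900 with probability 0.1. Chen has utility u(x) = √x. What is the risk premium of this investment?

E[u] = 0.2·√12100 + 0.65·√90000 + 0.05·√14400 + 0.1·√72900 = 0.2·110 + 0.65·300 + 0.05·120 + 0.1·270 = 250
CE = (250)² = 62500
Risk premium = EV − CE = 68930 − 62500 = 6430

$6,430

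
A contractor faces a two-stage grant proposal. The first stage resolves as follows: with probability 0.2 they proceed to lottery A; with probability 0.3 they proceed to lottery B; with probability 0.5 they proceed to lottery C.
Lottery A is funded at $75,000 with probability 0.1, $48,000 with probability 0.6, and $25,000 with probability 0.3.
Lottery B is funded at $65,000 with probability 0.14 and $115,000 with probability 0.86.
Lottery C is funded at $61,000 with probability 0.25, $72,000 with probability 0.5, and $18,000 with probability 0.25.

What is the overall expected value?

EV(A) = 0.1 × 75000 + 0.6 × 48000 + 0.3 × 25000 = 7500 + 28800 + 7500 = 43800
EV(B) = 0.14 × 65000 + 0.86 × 115000 = 9100 + 98900 = 108000
EV(C) = 0.25 × 61000 + 0.5 × 72000 + 0.25 × 18000 = 15250 + 36000 + 4500 = 55750
Overall = 0.2 × 43800 + 0.3 × 108000 + 0.5 × 55750 = 8760 + 32400 + 27875 = 69035

$69,035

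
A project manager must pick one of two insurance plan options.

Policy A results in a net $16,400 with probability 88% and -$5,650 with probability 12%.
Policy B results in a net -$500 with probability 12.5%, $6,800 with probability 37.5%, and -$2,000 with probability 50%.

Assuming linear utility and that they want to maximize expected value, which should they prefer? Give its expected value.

Policy A = 0.88 × 16400 + 0.12 × (-5650) = 14432 − 678 = 13754
Policy B = 0.125 × (-500) + 0.375 × 6800 + 0.5 × (-2000) = -62.5 + 2550 − 1000 = 1487.5

Policy A ($13,754)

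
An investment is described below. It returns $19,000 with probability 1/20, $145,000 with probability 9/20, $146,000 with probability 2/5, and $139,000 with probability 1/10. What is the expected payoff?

EV = 1/20 × 19000 + 9/20 × 145000 + 2/5 × 146000 + 1/10 × 139000 = 950 + 65250 + 58400 + 13900 = 138500

$138,500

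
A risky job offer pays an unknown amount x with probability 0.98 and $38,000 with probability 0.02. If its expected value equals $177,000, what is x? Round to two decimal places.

x = $179,836.73

0.98·x + 0.02·38000 = 177000
0.98·x = 177000 − 760 = 176240
x = 176240 / 0.98 = 179836.7347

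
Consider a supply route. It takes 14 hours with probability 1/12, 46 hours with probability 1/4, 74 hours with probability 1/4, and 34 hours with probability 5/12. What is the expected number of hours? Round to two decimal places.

45.33 hours

EV = 1/12 × 14 + 1/4 × 46 + 1/4 × 74 + 5/12 × 34 = 1.1667 + 11.5 + 18.5 + 14.1667 = 45.3333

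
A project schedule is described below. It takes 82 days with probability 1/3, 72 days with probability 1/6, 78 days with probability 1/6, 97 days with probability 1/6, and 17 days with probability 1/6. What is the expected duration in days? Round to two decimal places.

EV = 1/3 × 82 + 1/6 × 72 + 1/6 × 78 + 1/6 × 97 + 1/6 × 17 = 27.3333 + 12 + 13 + 16.1667 + 2.8333 = 71.3333

71.33 days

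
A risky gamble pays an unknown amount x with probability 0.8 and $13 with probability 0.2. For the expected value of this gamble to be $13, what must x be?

0.8·x + 0.2·13 = 13
0.8·x = 13 − 2.6 = 10.4
x = 10.4 / 0.8 = 13

x = $13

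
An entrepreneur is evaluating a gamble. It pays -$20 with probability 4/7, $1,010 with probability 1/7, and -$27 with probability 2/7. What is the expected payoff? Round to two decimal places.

EV = 4/7 × (-20) + 1/7 × 1010 + 2/7 × (-27) = -11.4286 + 144.2857 − 7.7143 = 125.1429

$125.14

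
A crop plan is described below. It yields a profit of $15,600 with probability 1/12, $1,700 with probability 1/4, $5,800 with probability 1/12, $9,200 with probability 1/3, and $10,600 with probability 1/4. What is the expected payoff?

EV = 1/12 × 15600 + 1/4 × 1700 + 1/12 × 5800 + 1/3 × 9200 + 1/4 × 10600 = 1300 + 425 + 483.3333 + 3066.6667 + 2650 = 7925

$7,925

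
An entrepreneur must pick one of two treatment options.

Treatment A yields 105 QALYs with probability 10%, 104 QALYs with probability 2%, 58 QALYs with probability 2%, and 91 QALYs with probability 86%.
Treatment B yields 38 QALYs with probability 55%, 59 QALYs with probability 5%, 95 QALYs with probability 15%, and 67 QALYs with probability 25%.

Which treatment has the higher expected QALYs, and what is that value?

Treatment A (92 QALYs)

Treatment A = 0.1 × 105 + 0.02 × 104 + 0.02 × 58 + 0.86 × 91 = 10.5 + 2.08 + 1.16 + 78.26 = 92
Treatment B = 0.55 × 38 + 0.05 × 59 + 0.15 × 95 + 0.25 × 67 = 20.9 + 2.95 + 14.25 + 16.75 = 54.85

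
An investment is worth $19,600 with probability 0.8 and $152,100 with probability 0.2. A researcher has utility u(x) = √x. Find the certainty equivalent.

$36,100

E[u] = 0.8·√19600 + 0.2·√152100 = 0.8·140 + 0.2·390 = 190
CE = (190)² = 36100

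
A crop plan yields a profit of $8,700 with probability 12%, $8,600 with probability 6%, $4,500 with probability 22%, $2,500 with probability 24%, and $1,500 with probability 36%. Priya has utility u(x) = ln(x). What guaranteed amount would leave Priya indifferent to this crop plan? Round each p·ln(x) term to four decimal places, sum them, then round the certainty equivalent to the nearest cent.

E[u] = 0.12·ln(8700) + 0.06·ln(8600) + 0.22·ln(4500) + 0.24·ln(2500) + 0.36·ln(1500) = 1.0885 + 0.5436 + 1.8506 + 1.8778 + 2.6328 = 7.9933
CE = e^7.9933 ≈ 2961.05

$2,961.05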